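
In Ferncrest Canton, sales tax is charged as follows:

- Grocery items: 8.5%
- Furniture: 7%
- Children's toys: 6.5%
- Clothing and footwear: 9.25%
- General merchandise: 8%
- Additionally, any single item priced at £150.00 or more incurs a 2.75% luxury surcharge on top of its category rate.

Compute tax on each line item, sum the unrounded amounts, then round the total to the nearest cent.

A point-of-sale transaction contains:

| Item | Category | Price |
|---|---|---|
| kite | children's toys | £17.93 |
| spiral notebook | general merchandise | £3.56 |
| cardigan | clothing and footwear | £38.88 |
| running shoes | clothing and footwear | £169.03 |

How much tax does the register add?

Kite £17.93: children's toys → 6.5% → £1.16545
Spiral notebook £3.56: general merchandise → 8% → £0.2848
Cardigan £38.88: clothing and footwear → 9.25% → £3.5964
Running shoes £169.03: clothing and footwear → 9.25% + 2.75% surcharge = 12% → £20.2836
Unrounded tax sum = £25.33025 → £25.33

£25.33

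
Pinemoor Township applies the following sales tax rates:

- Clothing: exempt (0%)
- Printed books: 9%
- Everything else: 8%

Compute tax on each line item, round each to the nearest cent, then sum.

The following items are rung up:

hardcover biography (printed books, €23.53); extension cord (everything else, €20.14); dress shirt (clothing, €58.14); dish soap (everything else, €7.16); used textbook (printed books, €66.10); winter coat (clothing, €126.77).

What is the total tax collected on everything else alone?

Extension cord €20.14: everything else → 8% → €1.61
Dish soap €7.16: everything else → 8% → €0.57
Tax on everything else = €1.61 + €0.57 = €2.18

€2.18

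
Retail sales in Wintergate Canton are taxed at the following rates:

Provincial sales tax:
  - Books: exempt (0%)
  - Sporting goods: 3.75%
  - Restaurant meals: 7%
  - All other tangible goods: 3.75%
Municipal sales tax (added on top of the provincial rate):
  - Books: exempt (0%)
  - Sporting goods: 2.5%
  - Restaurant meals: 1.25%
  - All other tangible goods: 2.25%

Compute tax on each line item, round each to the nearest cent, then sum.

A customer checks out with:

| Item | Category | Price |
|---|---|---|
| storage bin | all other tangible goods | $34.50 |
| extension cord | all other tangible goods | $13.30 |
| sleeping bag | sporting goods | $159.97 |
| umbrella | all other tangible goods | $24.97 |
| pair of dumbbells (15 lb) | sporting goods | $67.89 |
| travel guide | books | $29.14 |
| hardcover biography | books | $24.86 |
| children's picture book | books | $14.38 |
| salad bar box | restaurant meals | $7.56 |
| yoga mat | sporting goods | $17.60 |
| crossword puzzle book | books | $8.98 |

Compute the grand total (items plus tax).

$423.48

Storage bin $34.50: all other tangible goods → 3.75% + 2.25% municipal = 6% → $2.07
Extension cord $13.30: all other tangible goods → 3.75% + 2.25% municipal = 6% → $0.80
Sleeping bag $159.97: sporting goods → 3.75% + 2.5% municipal = 6.25% → $10.00
Umbrella $24.97: all other tangible goods → 3.75% + 2.25% municipal = 6% → $1.50
Pair of dumbbells (15 lb) $67.89: sporting goods → 3.75% + 2.5% municipal = 6.25% → $4.24
Travel guide $29.14: books → 0% + 0% municipal = 0% → $0.00
Hardcover biography $24.86: books → 0% + 0% municipal = 0% → $0.00
Children's picture book $14.38: books → 0% + 0% municipal = 0% → $0.00
Salad bar box $7.56: restaurant meals → 7% + 1.25% municipal = 8.25% → $0.62
Yoga mat $17.60: sporting goods → 3.75% + 2.5% municipal = 6.25% → $1.10
Crossword puzzle book $8.98: books → 0% + 0% municipal = 0% → $0.00
Subtotal = $403.15; tax = $20.33; total due = $423.48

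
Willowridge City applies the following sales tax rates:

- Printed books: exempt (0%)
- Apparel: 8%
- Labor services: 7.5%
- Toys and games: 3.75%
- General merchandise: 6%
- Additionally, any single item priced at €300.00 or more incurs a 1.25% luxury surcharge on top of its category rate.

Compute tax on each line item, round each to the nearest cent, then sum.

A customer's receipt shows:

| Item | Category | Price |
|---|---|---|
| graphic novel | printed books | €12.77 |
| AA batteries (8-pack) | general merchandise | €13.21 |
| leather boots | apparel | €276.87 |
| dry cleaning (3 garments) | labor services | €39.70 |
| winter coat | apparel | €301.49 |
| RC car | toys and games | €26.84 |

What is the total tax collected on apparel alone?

Leather boots €276.87: apparel → 8% → €22.15
Winter coat €301.49: apparel → 8% + 1.25% surcharge = 9.25% → €27.89
Tax on apparel = €22.15 + €27.89 = €50.04

€50.04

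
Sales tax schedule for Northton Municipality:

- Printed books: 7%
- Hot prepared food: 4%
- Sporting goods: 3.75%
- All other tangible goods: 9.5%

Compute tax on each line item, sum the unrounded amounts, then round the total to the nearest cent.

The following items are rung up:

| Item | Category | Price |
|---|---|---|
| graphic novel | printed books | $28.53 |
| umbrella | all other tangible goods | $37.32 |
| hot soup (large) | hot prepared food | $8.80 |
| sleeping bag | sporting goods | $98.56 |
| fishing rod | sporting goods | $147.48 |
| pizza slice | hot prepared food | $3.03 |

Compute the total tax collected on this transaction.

Graphic novel $28.53: printed books → 7% → $1.9971
Umbrella $37.32: all other tangible goods → 9.5% → $3.5454
Hot soup (large) $8.80: hot prepared food → 4% → $0.352
Sleeping bag $98.56: sporting goods → 3.75% → $3.696
Fishing rod $147.48: sporting goods → 3.75% → $5.5305
Pizza slice $3.03: hot prepared food → 4% → $0.1212
Unrounded tax sum = $15.2422 → $15.24

$15.24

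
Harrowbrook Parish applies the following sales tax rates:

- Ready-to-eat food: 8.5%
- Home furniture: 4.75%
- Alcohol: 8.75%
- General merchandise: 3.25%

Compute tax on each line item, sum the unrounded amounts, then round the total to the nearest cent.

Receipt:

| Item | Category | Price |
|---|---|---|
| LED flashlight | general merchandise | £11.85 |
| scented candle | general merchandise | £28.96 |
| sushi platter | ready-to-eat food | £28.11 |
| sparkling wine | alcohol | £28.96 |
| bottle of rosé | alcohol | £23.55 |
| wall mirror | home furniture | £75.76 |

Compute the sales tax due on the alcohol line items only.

Sparkling wine £28.96: alcohol → 8.75% → £2.534
Bottle of rosé £23.55: alcohol → 8.75% → £2.060625
Tax on alcohol: unrounded sum = £4.594625 → £4.59

£4.59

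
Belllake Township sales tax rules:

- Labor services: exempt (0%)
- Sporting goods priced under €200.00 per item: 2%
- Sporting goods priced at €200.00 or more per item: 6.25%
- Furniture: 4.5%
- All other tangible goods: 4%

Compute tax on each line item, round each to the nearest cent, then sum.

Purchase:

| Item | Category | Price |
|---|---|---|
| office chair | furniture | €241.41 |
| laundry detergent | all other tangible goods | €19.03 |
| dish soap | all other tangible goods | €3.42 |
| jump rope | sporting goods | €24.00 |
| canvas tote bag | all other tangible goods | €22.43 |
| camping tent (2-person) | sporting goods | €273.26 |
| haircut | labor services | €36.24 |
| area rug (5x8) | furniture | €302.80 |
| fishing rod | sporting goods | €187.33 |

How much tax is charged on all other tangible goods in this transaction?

€1.80

Laundry detergent €19.03: all other tangible goods → 4% → €0.76
Dish soap €3.42: all other tangible goods → 4% → €0.14
Canvas tote bag €22.43: all other tangible goods → 4% → €0.90
Tax on all other tangible goods = €0.76 + €0.14 + €0.90 = €1.80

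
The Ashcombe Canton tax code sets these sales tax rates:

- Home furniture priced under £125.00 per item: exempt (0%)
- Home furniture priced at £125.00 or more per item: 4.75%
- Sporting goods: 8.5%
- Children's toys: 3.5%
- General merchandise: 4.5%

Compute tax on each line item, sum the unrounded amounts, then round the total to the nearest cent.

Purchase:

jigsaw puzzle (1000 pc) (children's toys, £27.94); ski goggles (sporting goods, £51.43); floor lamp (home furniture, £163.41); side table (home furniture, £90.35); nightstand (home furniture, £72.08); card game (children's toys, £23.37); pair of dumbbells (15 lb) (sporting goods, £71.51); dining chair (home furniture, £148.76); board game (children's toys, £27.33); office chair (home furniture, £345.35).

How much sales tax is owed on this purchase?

Jigsaw puzzle (1000 pc) £27.94: children's toys → 3.5% → £0.9779
Ski goggles £51.43: sporting goods → 8.5% → £4.37155
Floor lamp £163.41: home furniture, £125.00 or more → 4.75% → £7.761975
Side table £90.35: home furniture, under £125.00 → 0% → £0.00
Nightstand £72.08: home furniture, under £125.00 → 0% → £0.00
Card game £23.37: children's toys → 3.5% → £0.81795
Pair of dumbbells (15 lb) £71.51: sporting goods → 8.5% → £6.07835
Dining chair £148.76: home furniture, £125.00 or more → 4.75% → £7.0661
Board game £27.33: children's toys → 3.5% → £0.95655
Office chair £345.35: home furniture, £125.00 or more → 4.75% → £16.404125
Unrounded tax sum = £44.4345 → £44.43

£44.43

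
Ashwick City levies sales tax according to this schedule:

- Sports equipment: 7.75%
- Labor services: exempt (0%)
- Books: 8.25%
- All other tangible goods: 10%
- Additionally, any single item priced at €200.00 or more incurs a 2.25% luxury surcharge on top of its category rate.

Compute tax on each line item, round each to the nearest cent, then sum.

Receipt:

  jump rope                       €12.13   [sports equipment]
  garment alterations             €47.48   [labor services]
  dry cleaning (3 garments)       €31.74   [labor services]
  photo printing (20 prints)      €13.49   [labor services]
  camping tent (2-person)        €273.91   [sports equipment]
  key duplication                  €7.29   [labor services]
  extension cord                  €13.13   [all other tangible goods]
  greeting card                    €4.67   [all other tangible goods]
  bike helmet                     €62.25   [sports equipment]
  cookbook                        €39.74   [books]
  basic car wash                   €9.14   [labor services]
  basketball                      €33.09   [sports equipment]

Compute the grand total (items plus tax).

Jump rope €12.13: sports equipment → 7.75% → €0.94
Garment alterations €47.48: labor services → 0% → €0.00
Dry cleaning (3 garments) €31.74: labor services → 0% → €0.00
Photo printing (20 prints) €13.49: labor services → 0% → €0.00
Camping tent (2-person) €273.91: sports equipment → 7.75% + 2.25% surcharge = 10% → €27.39
Key duplication €7.29: labor services → 0% → €0.00
Extension cord €13.13: all other tangible goods → 10% → €1.31
Greeting card €4.67: all other tangible goods → 10% → €0.47
Bike helmet €62.25: sports equipment → 7.75% → €4.82
Cookbook €39.74: books → 8.25% → €3.28
Basic car wash €9.14: labor services → 0% → €0.00
Basketball €33.09: sports equipment → 7.75% → €2.56
Subtotal = €548.06; tax = €40.77; total due = €588.83

€588.83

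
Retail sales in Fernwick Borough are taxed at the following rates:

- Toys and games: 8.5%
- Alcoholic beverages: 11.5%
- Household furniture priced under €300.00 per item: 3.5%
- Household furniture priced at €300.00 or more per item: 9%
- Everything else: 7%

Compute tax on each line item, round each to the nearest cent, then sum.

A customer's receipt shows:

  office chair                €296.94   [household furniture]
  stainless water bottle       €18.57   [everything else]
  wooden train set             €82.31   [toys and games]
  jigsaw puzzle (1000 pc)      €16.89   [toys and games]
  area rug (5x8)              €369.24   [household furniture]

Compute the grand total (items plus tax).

Office chair €296.94: household furniture, under €300.00 → 3.5% → €10.39
Stainless water bottle €18.57: everything else → 7% → €1.30
Wooden train set €82.31: toys and games → 8.5% → €7.00
Jigsaw puzzle (1000 pc) €16.89: toys and games → 8.5% → €1.44
Area rug (5x8) €369.24: household furniture, €300.00 or more → 9% → €33.23
Subtotal = €783.95; tax = €53.36; total due = €837.31

€837.31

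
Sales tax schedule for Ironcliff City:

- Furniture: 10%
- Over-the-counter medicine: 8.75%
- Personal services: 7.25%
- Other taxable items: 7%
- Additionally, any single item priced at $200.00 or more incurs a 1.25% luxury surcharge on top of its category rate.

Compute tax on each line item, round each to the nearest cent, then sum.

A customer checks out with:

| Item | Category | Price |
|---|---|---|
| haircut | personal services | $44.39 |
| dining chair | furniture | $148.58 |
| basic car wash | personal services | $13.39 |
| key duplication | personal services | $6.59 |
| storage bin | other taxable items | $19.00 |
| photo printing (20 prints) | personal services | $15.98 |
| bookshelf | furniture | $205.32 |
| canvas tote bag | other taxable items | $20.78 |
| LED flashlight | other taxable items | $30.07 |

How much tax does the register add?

Haircut $44.39: personal services → 7.25% → $3.22
Dining chair $148.58: furniture → 10% → $14.86
Basic car wash $13.39: personal services → 7.25% → $0.97
Key duplication $6.59: personal services → 7.25% → $0.48
Storage bin $19.00: other taxable items → 7% → $1.33
Photo printing (20 prints) $15.98: personal services → 7.25% → $1.16
Bookshelf $205.32: furniture → 10% + 1.25% surcharge = 11.25% → $23.10
Canvas tote bag $20.78: other taxable items → 7% → $1.45
LED flashlight $30.07: other taxable items → 7% → $2.10
Total tax = $3.22 + $14.86 + $0.97 + $0.48 + $1.33 + $1.16 + $23.10 + $1.45 + $2.10 = $48.67

$48.67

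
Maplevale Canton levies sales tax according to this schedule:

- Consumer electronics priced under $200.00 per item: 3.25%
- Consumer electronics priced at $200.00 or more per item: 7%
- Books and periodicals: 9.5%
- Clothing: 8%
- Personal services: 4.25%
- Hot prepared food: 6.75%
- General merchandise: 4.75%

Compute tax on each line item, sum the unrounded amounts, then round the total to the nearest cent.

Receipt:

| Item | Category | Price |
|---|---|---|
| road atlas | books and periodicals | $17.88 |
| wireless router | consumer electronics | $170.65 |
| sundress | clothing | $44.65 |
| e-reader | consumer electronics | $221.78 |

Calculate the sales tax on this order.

$26.34

Road atlas $17.88: books and periodicals → 9.5% → $1.6986
Wireless router $170.65: consumer electronics, under $200.00 → 3.25% → $5.546125
Sundress $44.65: clothing → 8% → $3.572
E-reader $221.78: consumer electronics, $200.00 or more → 7% → $15.5246
Unrounded tax sum = $26.341325 → $26.34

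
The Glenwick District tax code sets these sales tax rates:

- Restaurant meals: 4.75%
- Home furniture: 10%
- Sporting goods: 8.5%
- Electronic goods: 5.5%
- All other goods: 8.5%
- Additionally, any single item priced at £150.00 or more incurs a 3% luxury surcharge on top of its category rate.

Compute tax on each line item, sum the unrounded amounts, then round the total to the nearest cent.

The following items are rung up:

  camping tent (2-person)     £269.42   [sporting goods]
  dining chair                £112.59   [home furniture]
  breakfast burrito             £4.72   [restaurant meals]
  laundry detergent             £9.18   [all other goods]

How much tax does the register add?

Camping tent (2-person) £269.42: sporting goods → 8.5% + 3% surcharge = 11.5% → £30.9833
Dining chair £112.59: home furniture → 10% → £11.259
Breakfast burrito £4.72: restaurant meals → 4.75% → £0.2242
Laundry detergent £9.18: all other goods → 8.5% → £0.7803
Unrounded tax sum = £43.2468 → £43.25

£43.25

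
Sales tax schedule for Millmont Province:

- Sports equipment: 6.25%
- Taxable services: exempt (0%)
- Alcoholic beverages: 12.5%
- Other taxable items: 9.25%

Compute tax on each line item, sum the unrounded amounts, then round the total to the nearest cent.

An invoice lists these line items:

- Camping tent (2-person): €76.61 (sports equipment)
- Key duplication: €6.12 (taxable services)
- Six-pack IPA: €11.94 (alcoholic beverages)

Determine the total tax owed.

Camping tent (2-person) €76.61: sports equipment → 6.25% → €4.788125
Key duplication €6.12: taxable services → 0% → €0.00
Six-pack IPA €11.94: alcoholic beverages → 12.5% → €1.4925
Unrounded tax sum = €6.280625 → €6.28

€6.28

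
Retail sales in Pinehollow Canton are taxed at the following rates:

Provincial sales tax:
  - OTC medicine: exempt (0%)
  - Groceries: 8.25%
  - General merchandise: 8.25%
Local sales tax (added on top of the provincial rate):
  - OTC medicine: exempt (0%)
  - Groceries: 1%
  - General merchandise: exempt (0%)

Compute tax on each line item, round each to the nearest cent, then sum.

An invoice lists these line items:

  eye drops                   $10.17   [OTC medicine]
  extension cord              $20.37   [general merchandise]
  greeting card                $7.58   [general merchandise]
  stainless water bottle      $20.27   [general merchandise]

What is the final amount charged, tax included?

$62.37

Eye drops $10.17: OTC medicine → 0% + 0% local = 0% → $0.00
Extension cord $20.37: general merchandise → 8.25% + 0% local = 8.25% → $1.68
Greeting card $7.58: general merchandise → 8.25% + 0% local = 8.25% → $0.63
Stainless water bottle $20.27: general merchandise → 8.25% + 0% local = 8.25% → $1.67
Subtotal = $58.39; tax = $3.98; total due = $62.37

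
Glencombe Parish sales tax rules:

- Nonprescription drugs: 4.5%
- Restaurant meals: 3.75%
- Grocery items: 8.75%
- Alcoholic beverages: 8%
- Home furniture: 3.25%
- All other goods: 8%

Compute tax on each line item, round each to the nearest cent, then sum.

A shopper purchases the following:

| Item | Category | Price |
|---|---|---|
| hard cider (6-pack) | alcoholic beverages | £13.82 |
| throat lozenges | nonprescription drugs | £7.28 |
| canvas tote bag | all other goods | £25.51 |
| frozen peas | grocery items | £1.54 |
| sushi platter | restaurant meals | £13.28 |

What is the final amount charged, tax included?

Hard cider (6-pack) £13.82: alcoholic beverages → 8% → £1.11
Throat lozenges £7.28: nonprescription drugs → 4.5% → £0.33
Canvas tote bag £25.51: all other goods → 8% → £2.04
Frozen peas £1.54: grocery items → 8.75% → £0.13
Sushi platter £13.28: restaurant meals → 3.75% → £0.50
Subtotal = £61.43; tax = £4.11; total due = £65.54

£65.54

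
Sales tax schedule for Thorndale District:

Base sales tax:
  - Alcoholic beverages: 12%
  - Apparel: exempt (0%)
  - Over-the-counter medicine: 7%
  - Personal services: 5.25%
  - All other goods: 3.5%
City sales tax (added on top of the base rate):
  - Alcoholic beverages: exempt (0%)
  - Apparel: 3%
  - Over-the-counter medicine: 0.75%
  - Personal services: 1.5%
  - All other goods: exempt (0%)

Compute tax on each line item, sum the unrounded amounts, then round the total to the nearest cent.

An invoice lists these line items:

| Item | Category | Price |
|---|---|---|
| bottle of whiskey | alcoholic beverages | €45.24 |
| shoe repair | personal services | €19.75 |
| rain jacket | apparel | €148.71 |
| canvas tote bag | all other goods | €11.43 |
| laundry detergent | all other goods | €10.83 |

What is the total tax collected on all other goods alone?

Canvas tote bag €11.43: all other goods → 3.5% + 0% city = 3.5% → €0.40005
Laundry detergent €10.83: all other goods → 3.5% + 0% city = 3.5% → €0.37905
Tax on all other goods: unrounded sum = €0.7791 → €0.78

€0.78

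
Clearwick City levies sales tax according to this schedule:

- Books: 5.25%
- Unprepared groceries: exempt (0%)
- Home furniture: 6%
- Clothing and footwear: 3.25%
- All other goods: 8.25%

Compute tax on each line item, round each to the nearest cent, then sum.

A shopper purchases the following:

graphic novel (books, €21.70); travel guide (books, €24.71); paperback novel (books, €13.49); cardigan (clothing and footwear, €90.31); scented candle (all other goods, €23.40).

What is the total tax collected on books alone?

Graphic novel €21.70: books → 5.25% → €1.14
Travel guide €24.71: books → 5.25% → €1.30
Paperback novel €13.49: books → 5.25% → €0.71
Tax on books = €1.14 + €1.30 + €0.71 = €3.15

€3.15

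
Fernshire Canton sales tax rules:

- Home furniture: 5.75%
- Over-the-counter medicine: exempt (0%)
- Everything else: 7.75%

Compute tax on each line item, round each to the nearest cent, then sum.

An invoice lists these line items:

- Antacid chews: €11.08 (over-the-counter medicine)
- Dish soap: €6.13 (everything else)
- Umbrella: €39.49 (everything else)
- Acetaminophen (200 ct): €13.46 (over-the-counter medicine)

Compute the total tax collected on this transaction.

€3.54

Antacid chews €11.08: over-the-counter medicine → 0% → €0.00
Dish soap €6.13: everything else → 7.75% → €0.48
Umbrella €39.49: everything else → 7.75% → €3.06
Acetaminophen (200 ct) €13.46: over-the-counter medicine → 0% → €0.00
Total tax = €0.48 + €3.06 = €3.54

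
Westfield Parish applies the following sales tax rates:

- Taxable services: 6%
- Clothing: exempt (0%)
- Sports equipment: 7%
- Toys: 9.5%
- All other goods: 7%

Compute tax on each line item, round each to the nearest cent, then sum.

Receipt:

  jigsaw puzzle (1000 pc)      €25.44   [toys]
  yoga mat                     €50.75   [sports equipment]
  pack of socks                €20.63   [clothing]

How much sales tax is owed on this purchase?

€5.97

Jigsaw puzzle (1000 pc) €25.44: toys → 9.5% → €2.42
Yoga mat €50.75: sports equipment → 7% → €3.55
Pack of socks €20.63: clothing → 0% → €0.00
Total tax = €2.42 + €3.55 = €5.97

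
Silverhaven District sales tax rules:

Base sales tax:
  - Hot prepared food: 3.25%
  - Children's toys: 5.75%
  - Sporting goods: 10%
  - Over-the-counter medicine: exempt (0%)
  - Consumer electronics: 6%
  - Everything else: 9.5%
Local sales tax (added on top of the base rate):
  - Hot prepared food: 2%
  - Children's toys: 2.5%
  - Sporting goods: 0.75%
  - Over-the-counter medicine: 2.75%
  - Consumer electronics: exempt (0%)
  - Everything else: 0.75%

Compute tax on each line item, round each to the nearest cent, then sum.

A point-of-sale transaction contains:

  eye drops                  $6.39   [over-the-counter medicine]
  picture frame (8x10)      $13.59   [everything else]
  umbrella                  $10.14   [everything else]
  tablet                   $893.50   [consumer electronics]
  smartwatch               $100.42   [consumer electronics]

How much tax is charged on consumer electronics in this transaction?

Tablet $893.50: consumer electronics → 6% + 0% local = 6% → $53.61
Smartwatch $100.42: consumer electronics → 6% + 0% local = 6% → $6.03
Tax on consumer electronics = $53.61 + $6.03 = $59.64

$59.64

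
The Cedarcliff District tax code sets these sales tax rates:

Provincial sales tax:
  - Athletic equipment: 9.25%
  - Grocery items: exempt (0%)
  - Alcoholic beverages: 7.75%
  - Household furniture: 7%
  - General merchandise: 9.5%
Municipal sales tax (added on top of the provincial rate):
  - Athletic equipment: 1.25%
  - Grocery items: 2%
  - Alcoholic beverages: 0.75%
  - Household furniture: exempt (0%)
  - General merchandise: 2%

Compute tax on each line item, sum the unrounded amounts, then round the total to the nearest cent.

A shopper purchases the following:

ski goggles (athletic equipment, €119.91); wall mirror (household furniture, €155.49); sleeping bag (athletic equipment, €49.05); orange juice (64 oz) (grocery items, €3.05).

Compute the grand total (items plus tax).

Ski goggles €119.91: athletic equipment → 9.25% + 1.25% municipal = 10.5% → €12.59055
Wall mirror €155.49: household furniture → 7% + 0% municipal = 7% → €10.8843
Sleeping bag €49.05: athletic equipment → 9.25% + 1.25% municipal = 10.5% → €5.15025
Orange juice (64 oz) €3.05: grocery items → 0% + 2% municipal = 2% → €0.061
Subtotal = €327.50; unrounded tax = €28.6861 → €28.69; total due = €356.19

€356.19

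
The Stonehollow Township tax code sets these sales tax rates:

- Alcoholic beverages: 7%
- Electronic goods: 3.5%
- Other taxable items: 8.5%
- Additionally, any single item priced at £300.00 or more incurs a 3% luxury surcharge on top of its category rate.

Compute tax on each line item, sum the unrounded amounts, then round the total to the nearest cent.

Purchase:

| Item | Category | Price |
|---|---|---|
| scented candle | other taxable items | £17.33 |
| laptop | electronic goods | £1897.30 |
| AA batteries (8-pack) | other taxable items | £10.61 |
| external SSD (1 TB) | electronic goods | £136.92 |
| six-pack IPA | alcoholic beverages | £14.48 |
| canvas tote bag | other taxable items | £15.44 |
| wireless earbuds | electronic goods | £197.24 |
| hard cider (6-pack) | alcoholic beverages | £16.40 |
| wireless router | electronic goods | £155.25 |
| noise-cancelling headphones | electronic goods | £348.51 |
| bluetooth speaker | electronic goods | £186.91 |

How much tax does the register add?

Scented candle £17.33: other taxable items → 8.5% → £1.47305
Laptop £1897.30: electronic goods → 3.5% + 3% surcharge = 6.5% → £123.3245
AA batteries (8-pack) £10.61: other taxable items → 8.5% → £0.90185
External SSD (1 TB) £136.92: electronic goods → 3.5% → £4.7922
Six-pack IPA £14.48: alcoholic beverages → 7% → £1.0136
Canvas tote bag £15.44: other taxable items → 8.5% → £1.3124
Wireless earbuds £197.24: electronic goods → 3.5% → £6.9034
Hard cider (6-pack) £16.40: alcoholic beverages → 7% → £1.148
Wireless router £155.25: electronic goods → 3.5% → £5.43375
Noise-cancelling headphones £348.51: electronic goods → 3.5% + 3% surcharge = 6.5% → £22.65315
Bluetooth speaker £186.91: electronic goods → 3.5% → £6.54185
Unrounded tax sum = £175.49775 → £175.50

£175.50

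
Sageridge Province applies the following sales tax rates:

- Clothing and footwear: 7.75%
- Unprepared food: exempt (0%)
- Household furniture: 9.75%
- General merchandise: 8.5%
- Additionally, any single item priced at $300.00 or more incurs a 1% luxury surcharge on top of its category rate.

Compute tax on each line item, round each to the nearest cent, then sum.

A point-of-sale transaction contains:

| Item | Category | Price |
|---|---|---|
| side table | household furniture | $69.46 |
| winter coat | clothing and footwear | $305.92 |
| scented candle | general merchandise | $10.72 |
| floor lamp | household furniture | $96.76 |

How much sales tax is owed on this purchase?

Side table $69.46: household furniture → 9.75% → $6.77
Winter coat $305.92: clothing and footwear → 7.75% + 1% surcharge = 8.75% → $26.77
Scented candle $10.72: general merchandise → 8.5% → $0.91
Floor lamp $96.76: household furniture → 9.75% → $9.43
Total tax = $6.77 + $26.77 + $0.91 + $9.43 = $43.88

$43.88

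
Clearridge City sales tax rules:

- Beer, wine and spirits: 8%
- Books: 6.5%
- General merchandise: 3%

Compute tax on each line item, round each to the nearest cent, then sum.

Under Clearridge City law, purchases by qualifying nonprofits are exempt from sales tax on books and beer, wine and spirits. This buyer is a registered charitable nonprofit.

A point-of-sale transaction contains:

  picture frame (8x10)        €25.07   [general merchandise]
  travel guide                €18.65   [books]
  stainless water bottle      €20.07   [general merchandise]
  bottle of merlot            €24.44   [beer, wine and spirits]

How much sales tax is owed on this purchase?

Picture frame (8x10) €25.07: general merchandise → 3% → €0.75
Travel guide €18.65: books, buyer-exempt → 0% → €0.00
Stainless water bottle €20.07: general merchandise → 3% → €0.60
Bottle of merlot €24.44: beer, wine and spirits, buyer-exempt → 0% → €0.00
Total tax = €0.75 + €0.60 = €1.35

€1.35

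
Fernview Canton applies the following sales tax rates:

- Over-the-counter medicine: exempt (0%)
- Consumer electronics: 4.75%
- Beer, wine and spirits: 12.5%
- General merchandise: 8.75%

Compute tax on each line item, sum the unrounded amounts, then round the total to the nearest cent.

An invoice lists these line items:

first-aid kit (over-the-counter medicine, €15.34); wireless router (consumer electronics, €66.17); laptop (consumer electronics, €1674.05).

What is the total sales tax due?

€82.66

First-aid kit €15.34: over-the-counter medicine → 0% → €0.00
Wireless router €66.17: consumer electronics → 4.75% → €3.143075
Laptop €1674.05: consumer electronics → 4.75% → €79.517375
Unrounded tax sum = €82.66045 → €82.66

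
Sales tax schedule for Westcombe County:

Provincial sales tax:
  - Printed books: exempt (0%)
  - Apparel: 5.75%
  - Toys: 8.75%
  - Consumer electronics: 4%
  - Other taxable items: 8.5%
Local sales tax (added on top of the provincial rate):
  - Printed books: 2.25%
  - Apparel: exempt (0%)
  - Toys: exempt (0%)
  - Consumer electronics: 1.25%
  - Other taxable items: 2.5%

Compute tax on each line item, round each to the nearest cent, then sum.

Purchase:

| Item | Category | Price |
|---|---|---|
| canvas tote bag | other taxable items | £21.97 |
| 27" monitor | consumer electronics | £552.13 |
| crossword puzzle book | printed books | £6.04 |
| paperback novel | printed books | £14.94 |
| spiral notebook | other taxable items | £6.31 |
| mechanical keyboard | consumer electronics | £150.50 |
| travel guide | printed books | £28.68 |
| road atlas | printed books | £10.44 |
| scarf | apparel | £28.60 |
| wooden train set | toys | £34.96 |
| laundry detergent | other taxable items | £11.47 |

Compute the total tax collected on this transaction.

£47.32

Canvas tote bag £21.97: other taxable items → 8.5% + 2.5% local = 11% → £2.42
27" monitor £552.13: consumer electronics → 4% + 1.25% local = 5.25% → £28.99
Crossword puzzle book £6.04: printed books → 0% + 2.25% local = 2.25% → £0.14
Paperback novel £14.94: printed books → 0% + 2.25% local = 2.25% → £0.34
Spiral notebook £6.31: other taxable items → 8.5% + 2.5% local = 11% → £0.69
Mechanical keyboard £150.50: consumer electronics → 4% + 1.25% local = 5.25% → £7.90
Travel guide £28.68: printed books → 0% + 2.25% local = 2.25% → £0.65
Road atlas £10.44: printed books → 0% + 2.25% local = 2.25% → £0.23
Scarf £28.60: apparel → 5.75% + 0% local = 5.75% → £1.64
Wooden train set £34.96: toys → 8.75% + 0% local = 8.75% → £3.06
Laundry detergent £11.47: other taxable items → 8.5% + 2.5% local = 11% → £1.26
Total tax = £2.42 + £28.99 + £0.14 + £0.34 + £0.69 + £7.90 + £0.65 + £0.23 + £1.64 + £3.06 + £1.26 = £47.32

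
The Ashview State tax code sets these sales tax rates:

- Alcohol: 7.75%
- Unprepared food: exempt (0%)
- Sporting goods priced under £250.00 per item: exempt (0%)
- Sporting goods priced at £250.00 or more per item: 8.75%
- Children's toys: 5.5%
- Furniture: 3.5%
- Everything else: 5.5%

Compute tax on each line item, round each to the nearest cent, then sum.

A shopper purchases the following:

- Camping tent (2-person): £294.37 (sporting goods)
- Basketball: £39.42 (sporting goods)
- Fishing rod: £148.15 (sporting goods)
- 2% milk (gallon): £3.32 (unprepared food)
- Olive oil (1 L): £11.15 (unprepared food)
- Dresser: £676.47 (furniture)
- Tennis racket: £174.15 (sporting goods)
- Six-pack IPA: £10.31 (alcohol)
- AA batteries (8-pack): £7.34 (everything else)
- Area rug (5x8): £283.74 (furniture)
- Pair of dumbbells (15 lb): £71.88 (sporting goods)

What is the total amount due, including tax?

£1780.87

Camping tent (2-person) £294.37: sporting goods, £250.00 or more → 8.75% → £25.76
Basketball £39.42: sporting goods, under £250.00 → 0% → £0.00
Fishing rod £148.15: sporting goods, under £250.00 → 0% → £0.00
2% milk (gallon) £3.32: unprepared food → 0% → £0.00
Olive oil (1 L) £11.15: unprepared food → 0% → £0.00
Dresser £676.47: furniture → 3.5% → £23.68
Tennis racket £174.15: sporting goods, under £250.00 → 0% → £0.00
Six-pack IPA £10.31: alcohol → 7.75% → £0.80
AA batteries (8-pack) £7.34: everything else → 5.5% → £0.40
Area rug (5x8) £283.74: furniture → 3.5% → £9.93
Pair of dumbbells (15 lb) £71.88: sporting goods, under £250.00 → 0% → £0.00
Subtotal = £1720.30; tax = £60.57; total due = £1780.87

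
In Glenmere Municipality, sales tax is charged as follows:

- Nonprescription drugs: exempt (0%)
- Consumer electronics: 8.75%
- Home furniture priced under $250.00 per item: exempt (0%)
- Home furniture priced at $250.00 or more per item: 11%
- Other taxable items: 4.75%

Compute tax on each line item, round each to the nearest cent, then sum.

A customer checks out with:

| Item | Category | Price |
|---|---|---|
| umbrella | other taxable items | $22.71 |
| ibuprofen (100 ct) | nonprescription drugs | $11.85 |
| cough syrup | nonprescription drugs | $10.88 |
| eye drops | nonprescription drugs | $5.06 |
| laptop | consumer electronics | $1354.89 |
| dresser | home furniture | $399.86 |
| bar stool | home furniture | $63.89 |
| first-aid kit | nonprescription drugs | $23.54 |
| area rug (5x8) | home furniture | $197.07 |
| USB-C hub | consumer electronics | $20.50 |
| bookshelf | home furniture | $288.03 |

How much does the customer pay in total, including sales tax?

Umbrella $22.71: other taxable items → 4.75% → $1.08
Ibuprofen (100 ct) $11.85: nonprescription drugs → 0% → $0.00
Cough syrup $10.88: nonprescription drugs → 0% → $0.00
Eye drops $5.06: nonprescription drugs → 0% → $0.00
Laptop $1354.89: consumer electronics → 8.75% → $118.55
Dresser $399.86: home furniture, $250.00 or more → 11% → $43.98
Bar stool $63.89: home furniture, under $250.00 → 0% → $0.00
First-aid kit $23.54: nonprescription drugs → 0% → $0.00
Area rug (5x8) $197.07: home furniture, under $250.00 → 0% → $0.00
USB-C hub $20.50: consumer electronics → 8.75% → $1.79
Bookshelf $288.03: home furniture, $250.00 or more → 11% → $31.68
Subtotal = $2398.28; tax = $197.08; total due = $2595.36

$2595.36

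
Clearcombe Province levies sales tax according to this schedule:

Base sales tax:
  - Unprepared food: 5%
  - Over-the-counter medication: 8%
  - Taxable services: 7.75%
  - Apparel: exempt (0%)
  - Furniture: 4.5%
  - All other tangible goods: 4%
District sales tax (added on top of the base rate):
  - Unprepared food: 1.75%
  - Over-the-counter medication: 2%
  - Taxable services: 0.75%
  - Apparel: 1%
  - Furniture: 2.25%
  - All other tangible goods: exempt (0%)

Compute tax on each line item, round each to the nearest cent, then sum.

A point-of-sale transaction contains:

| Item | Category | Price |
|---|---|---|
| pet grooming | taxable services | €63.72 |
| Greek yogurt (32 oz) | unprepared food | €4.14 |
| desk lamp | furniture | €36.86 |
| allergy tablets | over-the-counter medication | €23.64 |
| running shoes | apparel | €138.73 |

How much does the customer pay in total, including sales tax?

€279.03

Pet grooming €63.72: taxable services → 7.75% + 0.75% district = 8.5% → €5.42
Greek yogurt (32 oz) €4.14: unprepared food → 5% + 1.75% district = 6.75% → €0.28
Desk lamp €36.86: furniture → 4.5% + 2.25% district = 6.75% → €2.49
Allergy tablets €23.64: over-the-counter medication → 8% + 2% district = 10% → €2.36
Running shoes €138.73: apparel → 0% + 1% district = 1% → €1.39
Subtotal = €267.09; tax = €11.94; total due = €279.03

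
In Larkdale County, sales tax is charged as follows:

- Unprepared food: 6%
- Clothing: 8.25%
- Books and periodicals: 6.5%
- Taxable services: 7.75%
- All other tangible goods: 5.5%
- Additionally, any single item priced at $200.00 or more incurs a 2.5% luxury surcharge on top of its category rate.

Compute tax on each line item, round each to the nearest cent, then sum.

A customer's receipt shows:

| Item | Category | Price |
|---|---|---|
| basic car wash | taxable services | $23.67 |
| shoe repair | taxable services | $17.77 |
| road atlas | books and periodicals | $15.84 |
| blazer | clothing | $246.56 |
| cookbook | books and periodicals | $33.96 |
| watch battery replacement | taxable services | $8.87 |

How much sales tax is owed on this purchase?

Basic car wash $23.67: taxable services → 7.75% → $1.83
Shoe repair $17.77: taxable services → 7.75% → $1.38
Road atlas $15.84: books and periodicals → 6.5% → $1.03
Blazer $246.56: clothing → 8.25% + 2.5% surcharge = 10.75% → $26.51
Cookbook $33.96: books and periodicals → 6.5% → $2.21
Watch battery replacement $8.87: taxable services → 7.75% → $0.69
Total tax = $1.83 + $1.38 + $1.03 + $26.51 + $2.21 + $0.69 = $33.65

$33.65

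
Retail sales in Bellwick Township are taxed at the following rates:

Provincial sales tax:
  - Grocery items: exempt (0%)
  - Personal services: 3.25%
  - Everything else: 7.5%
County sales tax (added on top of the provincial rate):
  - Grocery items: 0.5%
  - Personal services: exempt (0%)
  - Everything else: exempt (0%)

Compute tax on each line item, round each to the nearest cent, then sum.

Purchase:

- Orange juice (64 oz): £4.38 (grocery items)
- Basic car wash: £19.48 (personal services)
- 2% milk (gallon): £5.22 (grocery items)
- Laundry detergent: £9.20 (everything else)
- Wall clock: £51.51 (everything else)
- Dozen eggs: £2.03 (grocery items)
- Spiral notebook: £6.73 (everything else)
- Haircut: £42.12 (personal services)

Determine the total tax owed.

£7.11

Orange juice (64 oz) £4.38: grocery items → 0% + 0.5% county = 0.5% → £0.02
Basic car wash £19.48: personal services → 3.25% + 0% county = 3.25% → £0.63
2% milk (gallon) £5.22: grocery items → 0% + 0.5% county = 0.5% → £0.03
Laundry detergent £9.20: everything else → 7.5% + 0% county = 7.5% → £0.69
Wall clock £51.51: everything else → 7.5% + 0% county = 7.5% → £3.86
Dozen eggs £2.03: grocery items → 0% + 0.5% county = 0.5% → £0.01
Spiral notebook £6.73: everything else → 7.5% + 0% county = 7.5% → £0.50
Haircut £42.12: personal services → 3.25% + 0% county = 3.25% → £1.37
Total tax = £0.02 + £0.63 + £0.03 + £0.69 + £3.86 + £0.01 + £0.50 + £1.37 = £7.11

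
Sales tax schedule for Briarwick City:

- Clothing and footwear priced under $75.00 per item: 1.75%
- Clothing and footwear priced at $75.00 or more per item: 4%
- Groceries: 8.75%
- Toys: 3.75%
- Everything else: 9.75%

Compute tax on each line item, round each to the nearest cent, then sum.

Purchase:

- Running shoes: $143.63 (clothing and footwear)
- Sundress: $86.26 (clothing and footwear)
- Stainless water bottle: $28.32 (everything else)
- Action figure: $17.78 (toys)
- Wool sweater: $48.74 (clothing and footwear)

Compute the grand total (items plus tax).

$338.21

Running shoes $143.63: clothing and footwear, $75.00 or more → 4% → $5.75
Sundress $86.26: clothing and footwear, $75.00 or more → 4% → $3.45
Stainless water bottle $28.32: everything else → 9.75% → $2.76
Action figure $17.78: toys → 3.75% → $0.67
Wool sweater $48.74: clothing and footwear, under $75.00 → 1.75% → $0.85
Subtotal = $324.73; tax = $13.48; total due = $338.21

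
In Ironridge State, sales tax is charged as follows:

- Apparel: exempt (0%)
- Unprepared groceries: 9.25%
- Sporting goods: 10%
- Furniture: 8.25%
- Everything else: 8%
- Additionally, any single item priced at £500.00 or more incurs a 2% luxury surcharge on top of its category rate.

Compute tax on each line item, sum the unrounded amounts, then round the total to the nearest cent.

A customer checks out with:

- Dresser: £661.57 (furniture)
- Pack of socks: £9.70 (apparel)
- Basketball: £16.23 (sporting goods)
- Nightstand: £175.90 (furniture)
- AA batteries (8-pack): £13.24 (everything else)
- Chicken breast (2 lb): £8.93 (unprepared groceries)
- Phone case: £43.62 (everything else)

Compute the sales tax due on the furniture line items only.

Dresser £661.57: furniture → 8.25% + 2% surcharge = 10.25% → £67.810925
Nightstand £175.90: furniture → 8.25% → £14.51175
Tax on furniture: unrounded sum = £82.322675 → £82.32

£82.32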